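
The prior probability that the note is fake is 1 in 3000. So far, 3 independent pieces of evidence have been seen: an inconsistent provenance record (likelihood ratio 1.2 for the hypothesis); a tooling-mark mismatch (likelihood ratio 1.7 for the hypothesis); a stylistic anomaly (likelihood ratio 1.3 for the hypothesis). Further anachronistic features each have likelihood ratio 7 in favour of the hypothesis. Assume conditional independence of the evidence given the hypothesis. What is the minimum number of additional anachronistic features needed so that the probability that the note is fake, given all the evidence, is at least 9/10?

5

Prior odds = (1/3000)/(2999/3000) = 1/2999.
Combined Bayes factor of the evidence already in hand = 1.2 × 1.7 × 1.3 = 2.652.
Odds after that evidence = (1/2999) × 2.652 = 663/749750.
Target odds = 0.9/0.1 = 9.
Need 7ⁿ ≥ 9 ÷ (663/749750) = 2249250/221.
7⁴ = 2401 falls short of 2249250/221 but 7⁵ = 16807 reaches it, so n = 5.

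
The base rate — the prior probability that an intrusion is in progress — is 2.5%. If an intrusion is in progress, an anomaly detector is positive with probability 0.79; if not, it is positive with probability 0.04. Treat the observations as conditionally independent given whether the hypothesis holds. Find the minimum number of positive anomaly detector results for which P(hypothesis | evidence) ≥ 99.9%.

Prior odds = 0.025/0.975 = 1/39.
Likelihood ratio of a positive = 0.79/0.04 = 19.75.
Target odds: 0.999 ÷ 0.001 = 999.
Require 19.75ⁿ ≥ 999 ÷ (1/39) = 38961.
19.75³ = 7703.734375 falls short of 38961 but 19.75⁴ = 38950081/256 reaches it, so n = 4.

4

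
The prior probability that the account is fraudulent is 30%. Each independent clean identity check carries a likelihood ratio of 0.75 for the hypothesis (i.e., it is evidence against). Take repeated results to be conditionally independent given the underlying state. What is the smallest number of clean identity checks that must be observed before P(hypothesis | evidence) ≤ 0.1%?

Prior odds = 0.3/0.7 = 3/7.
Likelihood ratio per clean identity check = 0.75.
Target posterior odds = 0.001/0.999 = 1/999.
Need (3/7) × 0.75ⁿ ≤ 1/999, i.e. 0.75ⁿ ≤ 7/2997.
0.75²¹ ≈0.00237841 is still above 7/2997 but 0.75²² ≈0.00178381 is at or below it, so n = 22.

22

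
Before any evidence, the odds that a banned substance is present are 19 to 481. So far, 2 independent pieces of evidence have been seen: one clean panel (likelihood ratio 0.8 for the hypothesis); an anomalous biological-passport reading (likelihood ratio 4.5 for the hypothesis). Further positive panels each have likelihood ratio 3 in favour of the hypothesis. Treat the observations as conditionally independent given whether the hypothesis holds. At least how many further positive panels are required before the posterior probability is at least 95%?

5

Prior odds = 19/481.
Combined Bayes factor of the evidence already in hand = 0.8 × 4.5 = 3.6.
Odds after that evidence = (19/481) × 3.6 = 342/2405.
Target odds = 0.95/0.05 = 19.
Need 3ⁿ ≥ 19 ÷ (342/2405) = 2405/18.
3⁴ = 81 falls short of 2405/18 but 3⁵ = 243 reaches it, so n = 5.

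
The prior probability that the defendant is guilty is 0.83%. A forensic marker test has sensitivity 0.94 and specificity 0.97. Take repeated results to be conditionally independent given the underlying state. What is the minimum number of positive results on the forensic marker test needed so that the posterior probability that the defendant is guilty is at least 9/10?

Prior odds: 0.0083 ÷ 0.9917 = 83/9917.
False-positive rate = 1 − 0.97 = 0.03; likelihood ratio of a positive = 0.94/0.03 = 94/3.
Target odds: 0.9 ÷ 0.1 = 9.
Need (83/9917) × (94/3)ⁿ ≥ 9, i.e. (94/3)ⁿ ≥ 89253/83.
(94/3)² = 8836/9 falls short of 89253/83 but (94/3)³ = 830584/27 reaches it, so n = 3.

3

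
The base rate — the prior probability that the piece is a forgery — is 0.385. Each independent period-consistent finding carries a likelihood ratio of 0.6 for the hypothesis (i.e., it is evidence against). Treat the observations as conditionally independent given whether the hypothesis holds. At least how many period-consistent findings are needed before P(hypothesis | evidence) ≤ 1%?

9

Prior odds: 0.385 ÷ 0.615 = 77/123.
Likelihood ratio per period-consistent finding = 0.6.
Target odds: 0.01 ÷ 0.99 = 1/99.
Need (77/123) × 0.6ⁿ ≤ 1/99, i.e. 0.6ⁿ ≤ 41/2541.
0.6⁸ = 6561/390625 is still above 41/2541 but 0.6⁹ = 19683/1953125 is at or below it, so n = 9.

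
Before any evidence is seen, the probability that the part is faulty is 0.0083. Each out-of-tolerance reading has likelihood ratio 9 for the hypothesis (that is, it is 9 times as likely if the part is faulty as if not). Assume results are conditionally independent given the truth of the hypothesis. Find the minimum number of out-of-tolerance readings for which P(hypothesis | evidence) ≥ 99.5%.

Prior odds: 0.0083 ÷ 0.9917 = 83/9917.
Likelihood ratio per out-of-tolerance reading = 9.
Target odds: 0.995 ÷ 0.005 = 199.
Require 9ⁿ ≥ 199 ÷ (83/9917) = 1973483/83.
9⁴ = 6561 falls short of 1973483/83 but 9⁵ = 59049 reaches it, so n = 5.

5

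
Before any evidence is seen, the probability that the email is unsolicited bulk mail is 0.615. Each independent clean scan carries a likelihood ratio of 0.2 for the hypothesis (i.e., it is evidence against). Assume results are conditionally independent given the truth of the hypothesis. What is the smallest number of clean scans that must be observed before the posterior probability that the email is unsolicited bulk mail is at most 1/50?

Prior odds: 0.615 ÷ 0.385 = 123/77.
Likelihood ratio per clean scan = 0.2.
Target odds: 0.02 ÷ 0.98 = 1/49.
Require 0.2ⁿ ≤ 1/49 ÷ (123/77) = 11/861.
0.2² = 0.04 is still above 11/861 but 0.2³ = 0.008 is at or below it, so n = 3.

3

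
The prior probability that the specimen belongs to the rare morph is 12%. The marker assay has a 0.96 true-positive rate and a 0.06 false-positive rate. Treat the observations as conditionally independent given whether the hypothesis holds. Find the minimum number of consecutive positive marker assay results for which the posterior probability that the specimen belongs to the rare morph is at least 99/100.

3

Prior odds: 0.12 ÷ 0.88 = 3/22.
Likelihood ratio of a positive result = 0.96/0.06 = 16.
Target posterior odds = 0.99/0.01 = 99.
Require 16ⁿ ≥ 99 ÷ (3/22) = 726.
16² = 256 falls short of 726 but 16³ = 4096 reaches it, so n = 3.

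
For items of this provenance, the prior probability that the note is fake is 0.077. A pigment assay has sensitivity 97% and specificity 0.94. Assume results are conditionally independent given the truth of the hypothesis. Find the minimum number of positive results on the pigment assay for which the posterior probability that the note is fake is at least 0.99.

3

Prior odds: 0.077 ÷ 0.923 = 77/923.
False-positive rate = 1 − 0.94 = 0.06; likelihood ratio of a positive = 0.97/0.06 = 97/6.
Target odds: 0.99 ÷ 0.01 = 99.
Need (77/923) × (97/6)ⁿ ≥ 99, i.e. (97/6)ⁿ ≥ 8307/7.
(97/6)² = 9409/36 falls short of 8307/7 but (97/6)³ = 912673/216 reaches it, so n = 3.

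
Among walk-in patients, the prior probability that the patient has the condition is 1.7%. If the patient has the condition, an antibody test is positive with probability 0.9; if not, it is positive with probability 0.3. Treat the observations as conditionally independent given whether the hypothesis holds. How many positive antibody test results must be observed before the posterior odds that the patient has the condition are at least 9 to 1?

6

Prior odds: 0.017 ÷ 0.983 = 17/983.
Likelihood ratio of a positive = 0.9/0.3 = 3.
Target odds = 9.
Require 3ⁿ ≥ 9 ÷ (17/983) = 8847/17.
3⁵ = 243 falls short of 8847/17 but 3⁶ = 729 reaches it, so n = 6.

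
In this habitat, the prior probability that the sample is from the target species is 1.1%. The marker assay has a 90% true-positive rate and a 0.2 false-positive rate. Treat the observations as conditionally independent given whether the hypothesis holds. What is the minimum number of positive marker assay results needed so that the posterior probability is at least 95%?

Prior odds: 0.011 ÷ 0.989 = 11/989.
Likelihood ratio of a positive result = 0.9/0.2 = 4.5.
Target odds: 0.95 ÷ 0.05 = 19.
Need (11/989) × 4.5ⁿ ≥ 19, i.e. 4.5ⁿ ≥ 18791/11.
4.5⁴ = 410.0625 falls short of 18791/11 but 4.5⁵ = 1845.28125 reaches it, so n = 5.

5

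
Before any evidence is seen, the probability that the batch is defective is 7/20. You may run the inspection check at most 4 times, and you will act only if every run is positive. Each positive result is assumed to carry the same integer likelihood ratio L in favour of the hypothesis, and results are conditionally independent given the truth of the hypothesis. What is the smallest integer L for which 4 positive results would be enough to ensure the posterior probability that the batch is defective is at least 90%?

Prior odds = 0.35/0.65 = 7/13.
Target odds = 0.9/0.1 = 9.
Need L⁴ ≥ 9 ÷ (7/13) = 117/7.
2⁴ = 16 < 117/7 ≤ 81 = 3⁴, so L = 3.

3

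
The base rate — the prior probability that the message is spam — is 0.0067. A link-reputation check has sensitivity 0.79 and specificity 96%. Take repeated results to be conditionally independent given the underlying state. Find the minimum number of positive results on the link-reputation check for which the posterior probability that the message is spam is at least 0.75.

3

Prior odds = 0.0067/0.9933 = 67/9933.
False-positive rate = 1 − 0.96 = 0.04; likelihood ratio of a positive = 0.79/0.04 = 19.75.
Target odds: 0.75 ÷ 0.25 = 3.
Need (67/9933) × 19.75ⁿ ≥ 3, i.e. 19.75ⁿ ≥ 29799/67.
19.75² = 390.0625 falls short of 29799/67 but 19.75³ = 7703.734375 reaches it, so n = 3.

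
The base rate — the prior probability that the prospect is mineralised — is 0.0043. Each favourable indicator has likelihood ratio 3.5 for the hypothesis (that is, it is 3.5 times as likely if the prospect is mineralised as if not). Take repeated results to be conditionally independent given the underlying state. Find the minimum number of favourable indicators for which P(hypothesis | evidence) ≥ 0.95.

7

Prior odds: 0.0043 ÷ 0.9957 = 43/9957.
Likelihood ratio per favourable indicator = 3.5.
Target odds: 0.95 ÷ 0.05 = 19.
Need (43/9957) × 3.5ⁿ ≥ 19, i.e. 3.5ⁿ ≥ 189183/43.
3.5⁶ = 1838.265625 falls short of 189183/43 but 3.5⁷ = 823543/128 reaches it, so n = 7.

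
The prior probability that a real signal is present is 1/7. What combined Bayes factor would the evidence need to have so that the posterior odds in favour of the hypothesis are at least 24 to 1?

Prior odds = (1/7)/(6/7) = 1/6.
Target odds = 24.
Required Bayes factor = 24 ÷ (1/6) = 144.

144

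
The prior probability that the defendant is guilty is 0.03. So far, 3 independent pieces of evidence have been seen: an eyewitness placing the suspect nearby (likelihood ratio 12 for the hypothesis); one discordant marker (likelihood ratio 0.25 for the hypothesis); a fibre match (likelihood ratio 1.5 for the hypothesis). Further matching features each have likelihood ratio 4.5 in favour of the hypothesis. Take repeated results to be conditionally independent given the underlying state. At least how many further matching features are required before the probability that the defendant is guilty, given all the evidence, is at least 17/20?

3

Prior odds = 0.03/0.97 = 3/97.
Combined Bayes factor of the evidence already in hand = 12 × 0.25 × 1.5 = 4.5.
Odds after that evidence = (3/97) × 4.5 = 27/194.
Target odds = 0.85/0.15 = 17/3.
Need 4.5ⁿ ≥ 17/3 ÷ (27/194) = 3298/81.
4.5² = 20.25 falls short of 3298/81 but 4.5³ = 91.125 reaches it, so n = 3.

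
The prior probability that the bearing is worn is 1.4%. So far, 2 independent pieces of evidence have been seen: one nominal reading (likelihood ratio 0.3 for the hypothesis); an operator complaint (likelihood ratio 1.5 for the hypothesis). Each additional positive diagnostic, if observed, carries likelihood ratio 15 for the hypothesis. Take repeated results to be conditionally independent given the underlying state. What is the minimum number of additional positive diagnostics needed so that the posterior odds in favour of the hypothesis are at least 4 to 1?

Prior odds = 0.014/0.986 = 7/493.
Combined Bayes factor of the evidence already in hand = 0.3 × 1.5 = 0.45.
Odds after that evidence = (7/493) × 0.45 = 63/9860.
Target odds = 4.
Need 15ⁿ ≥ 4 ÷ (63/9860) = 39440/63.
15² = 225 falls short of 39440/63 but 15³ = 3375 reaches it, so n = 3.

3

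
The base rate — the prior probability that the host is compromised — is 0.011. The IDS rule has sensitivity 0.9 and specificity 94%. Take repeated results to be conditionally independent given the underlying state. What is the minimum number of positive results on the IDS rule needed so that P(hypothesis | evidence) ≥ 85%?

3

Prior odds = 0.011/0.989 = 11/989.
False-positive rate = 1 − 0.94 = 0.06; likelihood ratio of a positive = 0.9/0.06 = 15.
Target odds: 0.85 ÷ 0.15 = 17/3.
Need (11/989) × 15ⁿ ≥ 17/3, i.e. 15ⁿ ≥ 16813/33.
15² = 225 falls short of 16813/33 but 15³ = 3375 reaches it, so n = 3.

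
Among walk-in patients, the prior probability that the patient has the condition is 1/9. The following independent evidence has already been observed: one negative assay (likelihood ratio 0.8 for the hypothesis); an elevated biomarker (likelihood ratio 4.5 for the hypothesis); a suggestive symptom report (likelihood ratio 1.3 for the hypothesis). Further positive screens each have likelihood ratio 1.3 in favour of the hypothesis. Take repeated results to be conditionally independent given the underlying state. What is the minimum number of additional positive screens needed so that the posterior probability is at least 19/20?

Prior odds = (1/9)/(8/9) = 0.125.
Combined Bayes factor of the evidence already in hand = 0.8 × 4.5 × 1.3 = 4.68.
Odds after that evidence = 0.125 × 4.68 = 0.585.
Target odds = 0.95/0.05 = 19.
Need 1.3ⁿ ≥ 19 ÷ 0.585 = 3800/117.
1.3¹³ ≈30.2875 falls short of 3800/117 but 1.3¹⁴ ≈39.3738 reaches it, so n = 14.

14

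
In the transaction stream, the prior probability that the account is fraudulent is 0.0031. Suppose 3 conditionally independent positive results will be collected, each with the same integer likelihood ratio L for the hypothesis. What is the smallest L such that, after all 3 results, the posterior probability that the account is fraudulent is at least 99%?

Prior odds = 0.0031/0.9969 = 31/9969.
Target odds = 0.99/0.01 = 99.
Need L³ ≥ 99 ÷ (31/9969) = 986931/31.
31³ = 29791 < 986931/31 ≤ 32768 = 32³, so L = 32.

32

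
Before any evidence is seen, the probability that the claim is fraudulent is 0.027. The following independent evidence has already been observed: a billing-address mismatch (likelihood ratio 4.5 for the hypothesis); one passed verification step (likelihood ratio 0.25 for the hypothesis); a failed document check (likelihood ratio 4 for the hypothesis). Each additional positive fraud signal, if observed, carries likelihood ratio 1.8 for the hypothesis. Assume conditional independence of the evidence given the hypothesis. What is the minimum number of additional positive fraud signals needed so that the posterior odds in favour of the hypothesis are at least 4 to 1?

Prior odds = 0.027/0.973 = 27/973.
Combined Bayes factor of the evidence already in hand = 4.5 × 0.25 × 4 = 4.5.
Odds after that evidence = (27/973) × 4.5 = 243/1946.
Target odds = 4.
Need 1.8ⁿ ≥ 4 ÷ (243/1946) = 7784/243.
1.8⁵ = 18.89568 falls short of 7784/243 but 1.8⁶ = 531441/15625 reaches it, so n = 6.

6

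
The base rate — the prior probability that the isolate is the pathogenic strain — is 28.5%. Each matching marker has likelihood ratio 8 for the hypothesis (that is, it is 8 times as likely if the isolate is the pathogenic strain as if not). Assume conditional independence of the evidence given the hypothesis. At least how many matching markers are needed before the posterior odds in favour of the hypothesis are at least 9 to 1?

2

Prior odds = 0.285/0.715 = 57/143.
Likelihood ratio per matching marker = 8.
Target odds = 9.
Need (57/143) × 8ⁿ ≥ 9, i.e. 8ⁿ ≥ 429/19.
8¹ = 8 falls short of 429/19 but 8² = 64 reaches it, so n = 2.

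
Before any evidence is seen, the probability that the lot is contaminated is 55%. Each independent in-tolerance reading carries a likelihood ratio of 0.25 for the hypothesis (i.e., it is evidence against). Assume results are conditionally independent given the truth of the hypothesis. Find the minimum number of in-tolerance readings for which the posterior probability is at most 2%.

Prior odds: 0.55 ÷ 0.45 = 11/9.
Likelihood ratio per in-tolerance reading = 0.25.
Target odds: 0.02 ÷ 0.98 = 1/49.
Require 0.25ⁿ ≤ 1/49 ÷ (11/9) = 9/539.
0.25² = 0.0625 is still above 9/539 but 0.25³ = 0.015625 is at or below it, so n = 3.

3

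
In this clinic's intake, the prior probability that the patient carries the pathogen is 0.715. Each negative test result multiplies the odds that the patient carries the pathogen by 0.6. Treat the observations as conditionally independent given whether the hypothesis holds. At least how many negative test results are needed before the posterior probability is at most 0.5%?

13

Prior odds = 0.715/0.285 = 143/57.
Likelihood ratio per negative test result = 0.6.
Target odds: 0.005 ÷ 0.995 = 1/199.
Require 0.6ⁿ ≤ 1/199 ÷ (143/57) = 57/28457.
0.6¹² = 531441/244140625 is still above 57/28457 but 0.6¹³ ≈0.00130607 is at or below it, so n = 13.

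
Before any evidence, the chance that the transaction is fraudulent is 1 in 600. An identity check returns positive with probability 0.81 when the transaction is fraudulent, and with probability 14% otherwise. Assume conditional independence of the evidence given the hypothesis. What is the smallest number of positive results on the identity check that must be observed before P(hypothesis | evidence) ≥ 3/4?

Prior odds = (1/600)/(599/600) = 1/599.
Likelihood ratio of a positive result = 0.81/0.14 = 81/14.
Target odds: 0.75 ÷ 0.25 = 3.
Require (81/14)ⁿ ≥ 3 ÷ (1/599) = 1797.
(81/14)⁴ = 43046721/38416 falls short of 1797 but (81/14)⁵ ≈6483.13 reaches it, so n = 5.

5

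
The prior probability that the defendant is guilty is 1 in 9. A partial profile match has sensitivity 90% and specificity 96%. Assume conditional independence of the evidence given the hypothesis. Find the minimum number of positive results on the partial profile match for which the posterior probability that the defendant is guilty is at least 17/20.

Prior odds = (1/9)/(8/9) = 0.125.
False-positive rate = 1 − 0.96 = 0.04; likelihood ratio of a positive = 0.9/0.04 = 22.5.
Target posterior odds = 0.85/0.15 = 17/3.
Need 0.125 × 22.5ⁿ ≥ 17/3, i.e. 22.5ⁿ ≥ 136/3.
22.5¹ = 22.5 falls short of 136/3 but 22.5² = 506.25 reaches it, so n = 2.

2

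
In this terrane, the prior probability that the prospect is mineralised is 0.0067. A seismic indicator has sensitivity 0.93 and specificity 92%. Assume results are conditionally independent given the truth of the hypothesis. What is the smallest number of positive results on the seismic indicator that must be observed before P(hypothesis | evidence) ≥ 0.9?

Prior odds = 0.0067/0.9933 = 67/9933.
False-positive rate = 1 − 0.92 = 0.08; likelihood ratio of a positive = 0.93/0.08 = 11.625.
Target posterior odds = 0.9/0.1 = 9.
Require 11.625ⁿ ≥ 9 ÷ (67/9933) = 89397/67.
11.625² = 135.140625 falls short of 89397/67 but 11.625³ = 804357/512 reaches it, so n = 3.

3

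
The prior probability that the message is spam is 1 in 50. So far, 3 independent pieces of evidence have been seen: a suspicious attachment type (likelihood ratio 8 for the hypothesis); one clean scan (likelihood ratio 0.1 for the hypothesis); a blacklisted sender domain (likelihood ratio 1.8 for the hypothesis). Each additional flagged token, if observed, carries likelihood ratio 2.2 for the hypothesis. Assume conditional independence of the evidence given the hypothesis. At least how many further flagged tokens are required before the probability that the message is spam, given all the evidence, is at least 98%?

Prior odds = 0.02/0.98 = 1/49.
Combined Bayes factor of the evidence already in hand = 8 × 0.1 × 1.8 = 1.44.
Odds after that evidence = (1/49) × 1.44 = 36/1225.
Target odds = 0.98/0.02 = 49.
Need 2.2ⁿ ≥ 49 ÷ (36/1225) = 60025/36.
2.2⁹ ≈1207.27 falls short of 60025/36 but 2.2¹⁰ ≈2655.99 reaches it, so n = 10.

10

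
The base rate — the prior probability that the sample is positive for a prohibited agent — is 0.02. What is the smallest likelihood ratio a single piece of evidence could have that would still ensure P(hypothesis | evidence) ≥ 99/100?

Prior odds = 0.02/0.98 = 1/49.
Target odds = 0.99/0.01 = 99.
Required Bayes factor = 99 ÷ (1/49) = 4851.

4851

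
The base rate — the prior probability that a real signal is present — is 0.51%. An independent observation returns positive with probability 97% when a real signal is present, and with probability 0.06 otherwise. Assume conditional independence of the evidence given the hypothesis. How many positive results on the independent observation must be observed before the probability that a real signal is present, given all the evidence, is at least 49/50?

4

Prior odds = 0.0051/0.9949 = 51/9949.
Likelihood ratio of a positive result = 0.97/0.06 = 97/6.
Target posterior odds = 0.98/0.02 = 49.
Need (51/9949) × (97/6)ⁿ ≥ 49, i.e. (97/6)ⁿ ≥ 487501/51.
(97/6)³ = 912673/216 falls short of 487501/51 but (97/6)⁴ = 88529281/1296 reaches it, so n = 4.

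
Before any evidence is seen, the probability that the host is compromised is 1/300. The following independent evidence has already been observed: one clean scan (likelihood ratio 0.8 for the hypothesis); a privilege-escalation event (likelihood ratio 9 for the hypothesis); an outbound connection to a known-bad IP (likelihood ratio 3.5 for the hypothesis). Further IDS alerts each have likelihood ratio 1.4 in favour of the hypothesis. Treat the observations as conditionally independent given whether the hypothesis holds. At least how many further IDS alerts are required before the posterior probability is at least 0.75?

Prior odds = (1/300)/(299/300) = 1/299.
Combined Bayes factor of the evidence already in hand = 0.8 × 9 × 3.5 = 25.2.
Odds after that evidence = (1/299) × 25.2 = 126/1495.
Target odds = 0.75/0.25 = 3.
Need 1.4ⁿ ≥ 3 ÷ (126/1495) = 1495/42.
1.4¹⁰ = 282475249/9765625 falls short of 1495/42 but 1.4¹¹ ≈40.4957 reaches it, so n = 11.

11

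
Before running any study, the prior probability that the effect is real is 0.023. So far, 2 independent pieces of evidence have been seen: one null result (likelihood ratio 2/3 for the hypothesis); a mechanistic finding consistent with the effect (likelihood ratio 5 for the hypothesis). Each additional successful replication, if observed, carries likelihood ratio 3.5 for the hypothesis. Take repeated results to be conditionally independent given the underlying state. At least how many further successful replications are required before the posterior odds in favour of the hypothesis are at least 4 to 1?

4

Prior odds = 0.023/0.977 = 23/977.
Combined Bayes factor of the evidence already in hand = (2/3) × 5 = 10/3.
Odds after that evidence = (23/977) × 10/3 = 230/2931.
Target odds = 4.
Need 3.5ⁿ ≥ 4 ÷ (230/2931) = 5862/115.
3.5³ = 42.875 falls short of 5862/115 but 3.5⁴ = 150.0625 reaches it, so n = 4.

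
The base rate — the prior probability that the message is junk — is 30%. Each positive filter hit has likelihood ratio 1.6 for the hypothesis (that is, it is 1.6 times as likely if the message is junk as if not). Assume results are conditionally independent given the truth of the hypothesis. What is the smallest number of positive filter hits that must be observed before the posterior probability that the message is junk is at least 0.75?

5

Prior odds: 0.3 ÷ 0.7 = 3/7.
Likelihood ratio per positive filter hit = 1.6.
Target odds: 0.75 ÷ 0.25 = 3.
Require 1.6ⁿ ≥ 3 ÷ (3/7) = 7.
1.6⁴ = 6.5536 falls short of 7 but 1.6⁵ = 10.48576 reaches it, so n = 5.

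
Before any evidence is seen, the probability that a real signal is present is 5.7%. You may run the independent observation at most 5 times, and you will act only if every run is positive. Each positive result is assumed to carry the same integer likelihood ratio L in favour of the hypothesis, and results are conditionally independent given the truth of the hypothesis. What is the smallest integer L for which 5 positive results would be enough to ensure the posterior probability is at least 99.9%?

Prior odds = 0.057/0.943 = 57/943.
Target odds = 0.999/0.001 = 999.
Need L⁵ ≥ 999 ÷ (57/943) = 314019/19.
6⁵ = 7776 < 314019/19 ≤ 16807 = 7⁵, so L = 7.

7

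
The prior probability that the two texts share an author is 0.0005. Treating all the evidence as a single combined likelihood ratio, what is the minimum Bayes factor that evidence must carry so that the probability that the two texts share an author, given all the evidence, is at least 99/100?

197901

Prior odds = 0.0005/0.9995 = 1/1999.
Target odds = 0.99/0.01 = 99.
Required Bayes factor = 99 ÷ (1/1999) = 197901.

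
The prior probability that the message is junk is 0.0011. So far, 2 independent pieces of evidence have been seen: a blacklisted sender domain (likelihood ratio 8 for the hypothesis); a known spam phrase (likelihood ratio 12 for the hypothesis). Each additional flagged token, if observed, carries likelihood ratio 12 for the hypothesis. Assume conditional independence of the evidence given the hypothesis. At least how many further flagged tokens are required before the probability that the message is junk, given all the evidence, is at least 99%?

3

Prior odds = 0.0011/0.9989 = 11/9989.
Combined Bayes factor of the evidence already in hand = 8 × 12 = 96.
Odds after that evidence = (11/9989) × 96 = 1056/9989.
Target odds = 0.99/0.01 = 99.
Need 12ⁿ ≥ 99 ÷ (1056/9989) = 936.46875.
12² = 144 falls short of 936.46875 but 12³ = 1728 reaches it, so n = 3.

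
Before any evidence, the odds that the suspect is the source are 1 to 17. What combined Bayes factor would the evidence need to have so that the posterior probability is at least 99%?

Prior odds = 1/17.
Target odds = 0.99/0.01 = 99.
Required Bayes factor = 99 ÷ (1/17) = 1683.

1683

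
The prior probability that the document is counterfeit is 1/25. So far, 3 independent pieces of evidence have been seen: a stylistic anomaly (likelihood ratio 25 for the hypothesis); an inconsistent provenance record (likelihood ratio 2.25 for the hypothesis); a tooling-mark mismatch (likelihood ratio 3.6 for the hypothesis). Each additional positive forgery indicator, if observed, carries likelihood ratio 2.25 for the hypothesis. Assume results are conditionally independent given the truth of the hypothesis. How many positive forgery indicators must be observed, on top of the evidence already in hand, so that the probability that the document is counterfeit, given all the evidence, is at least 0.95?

Prior odds = 0.04/0.96 = 1/24.
Combined Bayes factor of the evidence already in hand = 25 × 2.25 × 3.6 = 202.5.
Odds after that evidence = (1/24) × 202.5 = 8.4375.
Target odds = 0.95/0.05 = 19.
Need 2.25ⁿ ≥ 19 ÷ 8.4375 = 304/135.
2.25¹ = 2.25 falls short of 304/135 but 2.25² = 5.0625 reaches it, so n = 2.

2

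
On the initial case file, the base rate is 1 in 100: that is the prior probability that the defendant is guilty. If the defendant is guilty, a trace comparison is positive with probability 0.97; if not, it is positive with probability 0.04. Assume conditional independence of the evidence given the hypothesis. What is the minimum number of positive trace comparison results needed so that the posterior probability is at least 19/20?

Prior odds = 0.01/0.99 = 1/99.
Likelihood ratio of a positive = 0.97/0.04 = 24.25.
Target posterior odds = 0.95/0.05 = 19.
Require 24.25ⁿ ≥ 19 ÷ (1/99) = 1881.
24.25² = 588.0625 falls short of 1881 but 24.25³ = 912673/64 reaches it, so n = 3.

3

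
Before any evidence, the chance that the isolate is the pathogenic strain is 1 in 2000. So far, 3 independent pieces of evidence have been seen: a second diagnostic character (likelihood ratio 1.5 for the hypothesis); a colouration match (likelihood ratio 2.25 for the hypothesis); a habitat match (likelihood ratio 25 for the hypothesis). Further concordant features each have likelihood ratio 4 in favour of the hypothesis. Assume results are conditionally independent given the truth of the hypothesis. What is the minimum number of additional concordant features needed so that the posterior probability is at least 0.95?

5

Prior odds = 0.0005/0.9995 = 1/1999.
Combined Bayes factor of the evidence already in hand = 1.5 × 2.25 × 25 = 84.375.
Odds after that evidence = (1/1999) × 84.375 = 675/15992.
Target odds = 0.95/0.05 = 19.
Need 4ⁿ ≥ 19 ÷ (675/15992) = 303848/675.
4⁴ = 256 falls short of 303848/675 but 4⁵ = 1024 reaches it, so n = 5.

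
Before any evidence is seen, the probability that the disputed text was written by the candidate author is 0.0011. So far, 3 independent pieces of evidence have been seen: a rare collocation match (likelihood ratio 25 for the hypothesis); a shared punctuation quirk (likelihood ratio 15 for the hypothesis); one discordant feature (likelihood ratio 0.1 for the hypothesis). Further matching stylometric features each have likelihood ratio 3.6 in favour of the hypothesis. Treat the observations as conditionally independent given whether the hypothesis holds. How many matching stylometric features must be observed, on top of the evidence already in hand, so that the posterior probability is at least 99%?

Prior odds = 0.0011/0.9989 = 11/9989.
Combined Bayes factor of the evidence already in hand = 25 × 15 × 0.1 = 37.5.
Odds after that evidence = (11/9989) × 37.5 = 825/19978.
Target odds = 0.99/0.01 = 99.
Need 3.6ⁿ ≥ 99 ÷ (825/19978) = 2397.36.
3.6⁶ = 34012224/15625 falls short of 2397.36 but 3.6⁷ = 612220032/78125 reaches it, so n = 7.

7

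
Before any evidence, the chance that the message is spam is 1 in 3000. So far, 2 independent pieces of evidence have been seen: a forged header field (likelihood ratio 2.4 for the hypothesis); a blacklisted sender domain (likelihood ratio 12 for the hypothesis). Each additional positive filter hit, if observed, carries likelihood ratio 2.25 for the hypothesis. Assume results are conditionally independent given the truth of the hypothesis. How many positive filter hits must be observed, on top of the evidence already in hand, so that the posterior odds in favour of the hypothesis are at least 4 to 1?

Prior odds = (1/3000)/(2999/3000) = 1/2999.
Combined Bayes factor of the evidence already in hand = 2.4 × 12 = 28.8.
Odds after that evidence = (1/2999) × 28.8 = 144/14995.
Target odds = 4.
Need 2.25ⁿ ≥ 4 ÷ (144/14995) = 14995/36.
2.25⁷ = 4782969/16384 falls short of 14995/36 but 2.25⁸ = 43046721/65536 reaches it, so n = 8.

8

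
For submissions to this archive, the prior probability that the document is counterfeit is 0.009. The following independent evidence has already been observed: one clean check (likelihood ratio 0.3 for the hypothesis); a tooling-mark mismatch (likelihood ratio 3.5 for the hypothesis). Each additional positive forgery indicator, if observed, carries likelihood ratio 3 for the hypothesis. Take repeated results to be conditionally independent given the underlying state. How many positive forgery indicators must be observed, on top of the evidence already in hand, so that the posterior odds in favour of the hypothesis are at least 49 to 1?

Prior odds = 0.009/0.991 = 9/991.
Combined Bayes factor of the evidence already in hand = 0.3 × 3.5 = 1.05.
Odds after that evidence = (9/991) × 1.05 = 189/19820.
Target odds = 49.
Need 3ⁿ ≥ 49 ÷ (189/19820) = 138740/27.
3⁷ = 2187 falls short of 138740/27 but 3⁸ = 6561 reaches it, so n = 8.

8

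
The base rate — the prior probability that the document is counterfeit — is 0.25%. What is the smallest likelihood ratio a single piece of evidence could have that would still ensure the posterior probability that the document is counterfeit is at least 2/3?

798

Prior odds = 0.0025/0.9975 = 1/399.
Target odds = (2/3)/(1/3) = 2.
Required Bayes factor = 2 ÷ (1/399) = 798.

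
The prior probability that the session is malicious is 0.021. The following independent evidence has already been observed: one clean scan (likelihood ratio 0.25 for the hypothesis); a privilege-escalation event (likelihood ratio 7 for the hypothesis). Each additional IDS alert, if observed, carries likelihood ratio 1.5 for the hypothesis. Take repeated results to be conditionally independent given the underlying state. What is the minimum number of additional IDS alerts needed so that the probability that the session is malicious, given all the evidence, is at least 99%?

20

Prior odds = 0.021/0.979 = 21/979.
Combined Bayes factor of the evidence already in hand = 0.25 × 7 = 1.75.
Odds after that evidence = (21/979) × 1.75 = 147/3916.
Target odds = 0.99/0.01 = 99.
Need 1.5ⁿ ≥ 99 ÷ (147/3916) = 129228/49.
1.5¹⁹ ≈2216.84 falls short of 129228/49 but 1.5²⁰ ≈3325.26 reaches it, so n = 20.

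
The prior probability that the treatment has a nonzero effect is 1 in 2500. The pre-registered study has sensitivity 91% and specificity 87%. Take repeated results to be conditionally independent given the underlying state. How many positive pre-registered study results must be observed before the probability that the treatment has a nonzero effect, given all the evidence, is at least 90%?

Prior odds = 0.0004/0.9996 = 1/2499.
False-positive rate = 1 − 0.87 = 0.13; likelihood ratio of a positive = 0.91/0.13 = 7.
Target odds: 0.9 ÷ 0.1 = 9.
Require 7ⁿ ≥ 9 ÷ (1/2499) = 22491.
7⁵ = 16807 falls short of 22491 but 7⁶ = 117649 reaches it, so n = 6.

6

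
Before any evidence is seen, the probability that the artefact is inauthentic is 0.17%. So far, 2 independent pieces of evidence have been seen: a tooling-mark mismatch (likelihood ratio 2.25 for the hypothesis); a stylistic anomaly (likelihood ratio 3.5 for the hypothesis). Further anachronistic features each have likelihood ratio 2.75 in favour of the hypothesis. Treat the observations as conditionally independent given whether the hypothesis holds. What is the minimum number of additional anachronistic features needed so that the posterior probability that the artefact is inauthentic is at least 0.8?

Prior odds = 0.0017/0.9983 = 17/9983.
Combined Bayes factor of the evidence already in hand = 2.25 × 3.5 = 7.875.
Odds after that evidence = (17/9983) × 7.875 = 1071/79864.
Target odds = 0.8/0.2 = 4.
Need 2.75ⁿ ≥ 4 ÷ (1071/79864) = 319456/1071.
2.75⁵ = 161051/1024 falls short of 319456/1071 but 2.75⁶ = 1771561/4096 reaches it, so n = 6.

6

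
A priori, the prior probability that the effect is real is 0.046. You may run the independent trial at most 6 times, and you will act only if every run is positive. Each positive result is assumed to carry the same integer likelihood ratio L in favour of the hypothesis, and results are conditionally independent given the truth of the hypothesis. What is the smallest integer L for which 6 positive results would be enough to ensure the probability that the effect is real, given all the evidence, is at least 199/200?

Prior odds = 0.046/0.954 = 23/477.
Target odds = 0.995/0.005 = 199.
Need L⁶ ≥ 199 ÷ (23/477) = 94923/23.
4⁶ = 4096 < 94923/23 ≤ 15625 = 5⁶, so L = 5.

5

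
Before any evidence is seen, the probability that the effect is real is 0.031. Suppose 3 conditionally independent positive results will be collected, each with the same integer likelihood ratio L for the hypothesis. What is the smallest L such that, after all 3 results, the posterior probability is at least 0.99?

Prior odds = 0.031/0.969 = 31/969.
Target odds = 0.99/0.01 = 99.
Need L³ ≥ 99 ÷ (31/969) = 95931/31.
14³ = 2744 < 95931/31 ≤ 3375 = 15³, so L = 15.

15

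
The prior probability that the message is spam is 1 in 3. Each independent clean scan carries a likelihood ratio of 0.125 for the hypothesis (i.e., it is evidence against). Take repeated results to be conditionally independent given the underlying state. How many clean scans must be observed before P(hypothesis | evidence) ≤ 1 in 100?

2

Prior odds = (1/3)/(2/3) = 0.5.
Likelihood ratio per clean scan = 0.125.
Target posterior odds = 0.01/0.99 = 1/99.
Require 0.125ⁿ ≤ 1/99 ÷ 0.5 = 2/99.
0.125¹ = 0.125 is still above 2/99 but 0.125² = 0.015625 is at or below it, so n = 2.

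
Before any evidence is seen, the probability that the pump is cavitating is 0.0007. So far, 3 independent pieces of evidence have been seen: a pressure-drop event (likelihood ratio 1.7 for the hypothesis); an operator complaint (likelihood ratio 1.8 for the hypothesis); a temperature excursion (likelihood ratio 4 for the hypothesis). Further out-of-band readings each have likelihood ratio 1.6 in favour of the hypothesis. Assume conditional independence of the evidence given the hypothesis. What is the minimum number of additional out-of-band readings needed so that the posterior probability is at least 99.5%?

22

Prior odds = 0.0007/0.9993 = 7/9993.
Combined Bayes factor of the evidence already in hand = 1.7 × 1.8 × 4 = 12.24.
Odds after that evidence = (7/9993) × 12.24 = 714/83275.
Target odds = 0.995/0.005 = 199.
Need 1.6ⁿ ≥ 199 ÷ (714/83275) = 16571725/714.
1.6²¹ ≈19342.8 falls short of 16571725/714 but 1.6²² ≈30948.5 reaches it, so n = 22.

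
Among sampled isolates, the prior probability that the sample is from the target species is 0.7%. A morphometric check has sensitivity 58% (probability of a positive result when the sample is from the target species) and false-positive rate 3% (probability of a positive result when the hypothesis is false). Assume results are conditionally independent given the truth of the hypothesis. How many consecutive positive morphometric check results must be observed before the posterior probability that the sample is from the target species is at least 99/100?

Prior odds: 0.007 ÷ 0.993 = 7/993.
Likelihood ratio of a positive result = 0.58/0.03 = 58/3.
Target posterior odds = 0.99/0.01 = 99.
Require (58/3)ⁿ ≥ 99 ÷ (7/993) = 98307/7.
(58/3)³ = 195112/27 falls short of 98307/7 but (58/3)⁴ = 11316496/81 reaches it, so n = 4.

4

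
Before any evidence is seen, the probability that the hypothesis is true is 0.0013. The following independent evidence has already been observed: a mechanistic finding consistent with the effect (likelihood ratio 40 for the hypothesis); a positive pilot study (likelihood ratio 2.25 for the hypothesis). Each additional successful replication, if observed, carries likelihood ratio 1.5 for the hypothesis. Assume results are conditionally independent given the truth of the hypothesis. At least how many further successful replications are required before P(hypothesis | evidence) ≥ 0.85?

10

Prior odds = 0.0013/0.9987 = 13/9987.
Combined Bayes factor of the evidence already in hand = 40 × 2.25 = 90.
Odds after that evidence = (13/9987) × 90 = 390/3329.
Target odds = 0.85/0.15 = 17/3.
Need 1.5ⁿ ≥ 17/3 ÷ (390/3329) = 56593/1170.
1.5⁹ = 19683/512 falls short of 56593/1170 but 1.5¹⁰ = 59049/1024 reaches it, so n = 10.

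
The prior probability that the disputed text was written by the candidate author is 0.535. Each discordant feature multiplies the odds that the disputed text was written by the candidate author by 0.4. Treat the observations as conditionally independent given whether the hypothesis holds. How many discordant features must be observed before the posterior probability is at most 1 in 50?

Prior odds = 0.535/0.465 = 107/93.
Likelihood ratio per discordant feature = 0.4.
Target posterior odds = 0.02/0.98 = 1/49.
Need (107/93) × 0.4ⁿ ≤ 1/49, i.e. 0.4ⁿ ≤ 93/5243.
0.4⁴ = 0.0256 is still above 93/5243 but 0.4⁵ = 0.01024 is at or below it, so n = 5.

5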